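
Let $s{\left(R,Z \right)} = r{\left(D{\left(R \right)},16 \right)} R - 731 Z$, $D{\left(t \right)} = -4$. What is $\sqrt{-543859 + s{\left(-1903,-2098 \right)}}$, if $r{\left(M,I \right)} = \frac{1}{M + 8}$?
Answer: $\frac{\sqrt{3957213}}{2} \approx 994.64$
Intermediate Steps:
$r{\left(M,I \right)} = \frac{1}{8 + M}$
$s{\left(R,Z \right)} = - 731 Z + \frac{R}{4}$ ($s{\left(R,Z \right)} = \frac{R}{8 - 4} - 731 Z = \frac{R}{4} - 731 Z = - 731 Z + \frac{R}{4}$)
$\sqrt{-543859 + s{\left(-1903,-2098 \right)}} = \sqrt{-543859 + \left(\left(-731\right) \left(-2098\right) + \frac{1}{4} \left(-1903\right)\right)} = \sqrt{-543859 + \left(1533638 - \frac{1903}{4}\right)} = \sqrt{-543859 + \frac{6132649}{4}} = \sqrt{\frac{3957213}{4}} = \frac{\sqrt{3957213}}{2}$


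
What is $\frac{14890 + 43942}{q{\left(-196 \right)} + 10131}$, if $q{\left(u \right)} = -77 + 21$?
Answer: $\frac{58832}{10075} \approx 5.8394$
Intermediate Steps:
$q{\left(u \right)} = -56$
$\frac{14890 + 43942}{q{\left(-196 \right)} + 10131} = \frac{14890 + 43942}{-56 + 10131} = \frac{58832}{10075}$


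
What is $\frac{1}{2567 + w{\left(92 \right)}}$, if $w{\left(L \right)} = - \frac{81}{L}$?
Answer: $\frac{92}{236083} \approx 0.00038969$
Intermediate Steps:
$\frac{1}{2567 + w{\left(92 \right)}} = \frac{1}{2567 - \frac{81}{92}} = \frac{1}{\frac{236083}{92}} = \frac{92}{236083}$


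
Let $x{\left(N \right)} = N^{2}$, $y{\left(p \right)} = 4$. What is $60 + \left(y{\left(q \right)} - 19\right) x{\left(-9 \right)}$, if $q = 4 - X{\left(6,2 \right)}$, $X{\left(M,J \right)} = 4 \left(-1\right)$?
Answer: $-1155$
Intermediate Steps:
$X{\left(M,J \right)} = -4$
$q = 8$ ($q = 4 - -4 = 4 + 4 = 8$)
$60 + \left(y{\left(q \right)} - 19\right) x{\left(-9 \right)} = 60 + \left(4 - 19\right) \left(-9\right)^{2} = 60 + \left(4 - 19\right) 81 = 60 - 1215 = -1155$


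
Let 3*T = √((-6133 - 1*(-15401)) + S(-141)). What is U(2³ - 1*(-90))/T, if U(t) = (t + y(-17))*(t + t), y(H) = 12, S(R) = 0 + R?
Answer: 64680*√9127/9127 ≈ 677.03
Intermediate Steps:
S(R) = R
U(t) = 2*t*(12 + t) (U(t) = (t + 12)*(t + t) = (12 + t)*(2*t) = 2*t*(12 + t))
T = √9127/3 (T = √((-6133 - 1*(-15401)) - 141)/3 = √((-6133 + 15401) - 141)/3 = √(9268 - 141)/3 = √9127/3 ≈ 31.845)
U(2³ - 1*(-90))/T = (2*(2³ - 1*(-90))*(12 + (2³ - 1*(-90))))/((√9127/3)) = (2*(8 + 90)*(12 + (8 + 90)))*(3*√9127/9127) = (2*98*(12 + 98))*(3*√9127/9127) = (2*98*110)*(3*√9127/9127) = 21560*(3*√9127/9127) = 64680*√9127/9127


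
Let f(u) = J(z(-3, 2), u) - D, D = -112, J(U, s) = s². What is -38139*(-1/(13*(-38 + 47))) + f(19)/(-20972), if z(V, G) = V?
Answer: 266598589/817908 ≈ 325.95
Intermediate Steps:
f(u) = 112 + u² (f(u) = u² - 1*(-112) = u² + 112 = 112 + u²)
-38139*(-1/(13*(-38 + 47))) + f(19)/(-20972) = -38139*(-1/(13*(-38 + 47))) + (112 + 19²)/(-20972) = -38139/((-13*9)) + (112 + 361)*(-1/20972) = -38139/(-117) + 473*(-1/20972) = -38139*(-1/117) - 473/20972 = 12713/39 - 473/20972 = 266598589/817908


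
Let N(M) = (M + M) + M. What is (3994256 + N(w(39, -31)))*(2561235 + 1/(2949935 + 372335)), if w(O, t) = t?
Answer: 33986789114198456513/3322270 ≈ 1.0230e+13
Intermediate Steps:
N(M) = 3*M (N(M) = 2*M + M = 3*M)
(3994256 + N(w(39, -31)))*(2561235 + 1/(2949935 + 372335)) = (3994256 + 3*(-31))*(2561235 + 1/(2949935 + 372335)) = (3994256 - 93)*(2561235 + 1/3322270) = 3994163*(2561235 + 1/3322270) = 3994163*(8509114203451/3322270) = 33986789114198456513/3322270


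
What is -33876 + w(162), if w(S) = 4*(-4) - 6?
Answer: -33898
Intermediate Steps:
w(S) = -22 (w(S) = -16 - 6 = -22)
-33876 + w(162) = -33876 - 22 = -33898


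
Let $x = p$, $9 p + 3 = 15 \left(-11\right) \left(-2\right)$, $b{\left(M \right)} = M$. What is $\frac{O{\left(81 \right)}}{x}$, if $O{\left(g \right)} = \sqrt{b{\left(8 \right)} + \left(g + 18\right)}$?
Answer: $\frac{3 \sqrt{107}}{109} \approx 0.2847$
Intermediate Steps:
$p = \frac{109}{3}$ ($p = - \frac{1}{3} + \frac{15 \left(-11\right) \left(-2\right)}{9} = - \frac{1}{3} + \frac{\left(-165\right) \left(-2\right)}{9} = - \frac{1}{3} + \frac{1}{9} \cdot 330 = - \frac{1}{3} + \frac{110}{3} = \frac{109}{3} \approx 36.333$)
$x = \frac{109}{3} \approx 36.333$
$O{\left(g \right)} = \sqrt{26 + g}$ ($O{\left(g \right)} = \sqrt{8 + \left(g + 18\right)} = \sqrt{8 + \left(18 + g\right)} = \sqrt{26 + g}$)
$\frac{O{\left(81 \right)}}{x} = \frac{\sqrt{26 + 81}}{\frac{109}{3}} = \sqrt{107} \cdot \frac{3}{109} = \frac{3 \sqrt{107}}{109}$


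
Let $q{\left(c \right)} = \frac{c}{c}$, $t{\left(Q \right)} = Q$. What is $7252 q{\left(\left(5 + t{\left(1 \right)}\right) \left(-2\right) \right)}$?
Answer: $7252$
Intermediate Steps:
$q{\left(c \right)} = 1$
$7252 q{\left(\left(5 + t{\left(1 \right)}\right) \left(-2\right) \right)} = 7252 \cdot 1 = 7252$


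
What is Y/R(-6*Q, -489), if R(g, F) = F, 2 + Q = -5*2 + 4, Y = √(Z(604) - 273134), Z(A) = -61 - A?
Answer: -I*√273799/489 ≈ -1.0701*I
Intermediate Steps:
Y = I*√273799 (Y = √((-61 - 1*604) - 273134) = √((-61 - 604) - 273134) = √(-665 - 273134) = √(-273799) = I*√273799 ≈ 523.26*I)
Q = -8 (Q = -2 + (-5*2 + 4) = -2 + (-10 + 4) = -2 - 6 = -8)
Y/R(-6*Q, -489) = (I*√273799)/(-489) = (I*√273799)*(-1/489) = -I*√273799/489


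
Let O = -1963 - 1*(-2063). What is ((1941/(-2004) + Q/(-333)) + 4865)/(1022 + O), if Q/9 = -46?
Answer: 7073537/1631256 ≈ 4.3363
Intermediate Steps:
Q = -414 (Q = 9*(-46) = -414)
O = 100 (O = -1963 + 2063 = 100)
((1941/(-2004) + Q/(-333)) + 4865)/(1022 + O) = ((1941/(-2004) - 414/(-333)) + 4865)/(1022 + 100) = ((1941*(-1/2004) - 414*(-1/333)) + 4865)/1122 = ((-647/668 + 46/37) + 4865)*(1/1122) = (6789/24716 + 4865)*(1/1122) = (120250129/24716)*(1/1122) = 7073537/1631256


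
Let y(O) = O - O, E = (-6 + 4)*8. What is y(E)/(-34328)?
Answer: 0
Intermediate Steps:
E = -16 (E = -2*8 = -16)
y(O) = 0
y(E)/(-34328) = 0/(-34328) = 0*(-1/34328) = 0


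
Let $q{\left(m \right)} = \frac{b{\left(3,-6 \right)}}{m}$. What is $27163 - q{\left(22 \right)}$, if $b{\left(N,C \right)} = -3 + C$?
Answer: $\frac{597595}{22} \approx 27163.0$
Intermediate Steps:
$q{\left(m \right)} = - \frac{9}{m}$ ($q{\left(m \right)} = \frac{-3 - 6}{m} = - \frac{9}{m}$)
$27163 - q{\left(22 \right)} = 27163 - - \frac{9}{22} = 27163 + \frac{9}{22} = \frac{597595}{22}$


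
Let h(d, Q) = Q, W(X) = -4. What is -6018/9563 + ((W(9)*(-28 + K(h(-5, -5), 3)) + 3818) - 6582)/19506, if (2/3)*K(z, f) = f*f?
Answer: -23877431/31089313 ≈ -0.76803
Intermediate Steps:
K(z, f) = 3*f²/2 (K(z, f) = 3*(f*f)/2 = 3*f²/2)
-6018/9563 + ((W(9)*(-28 + K(h(-5, -5), 3)) + 3818) - 6582)/19506 = -6018/9563 + ((-4*(-28 + (3/2)*3²) + 3818) - 6582)/19506 = -6018*1/9563 + ((-4*(-28 + (3/2)*9) + 3818) - 6582)*(1/19506) = -6018/9563 + ((-4*(-28 + 27/2) + 3818) - 6582)*(1/19506) = -6018/9563 + ((-4*(-29/2) + 3818) - 6582)*(1/19506) = -6018/9563 + ((58 + 3818) - 6582)*(1/19506) = -6018/9563 + (3876 - 6582)*(1/19506) = -6018/9563 - 2706*1/19506 = -6018/9563 - 451/3251 = -23877431/31089313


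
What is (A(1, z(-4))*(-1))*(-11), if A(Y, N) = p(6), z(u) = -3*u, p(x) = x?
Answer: 66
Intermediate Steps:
A(Y, N) = 6
(A(1, z(-4))*(-1))*(-11) = (6*(-1))*(-11) = -6*(-11) = 66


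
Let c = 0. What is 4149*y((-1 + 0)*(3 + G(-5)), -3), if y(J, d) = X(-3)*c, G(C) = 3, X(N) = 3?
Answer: 0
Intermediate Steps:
y(J, d) = 0 (y(J, d) = 3*0 = 0)
4149*y((-1 + 0)*(3 + G(-5)), -3) = 4149*0 = 0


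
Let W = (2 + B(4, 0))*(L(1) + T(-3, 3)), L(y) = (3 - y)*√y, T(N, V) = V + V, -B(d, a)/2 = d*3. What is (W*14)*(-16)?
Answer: 39424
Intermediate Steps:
B(d, a) = -6*d (B(d, a) = -2*d*3 = -6*d)
T(N, V) = 2*V
L(y) = √y*(3 - y)
W = -176 (W = (2 - 6*4)*(√1*(3 - 1*1) + 2*3) = (2 - 24)*(1*(3 - 1) + 6) = -22*(1*2 + 6) = -22*(2 + 6) = -22*8 = -176)
(W*14)*(-16) = -176*14*(-16) = -2464*(-16) = 39424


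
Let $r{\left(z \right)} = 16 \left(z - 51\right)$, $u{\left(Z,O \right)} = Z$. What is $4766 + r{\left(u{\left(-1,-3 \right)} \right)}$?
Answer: $3934$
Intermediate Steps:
$r{\left(z \right)} = -816 + 16 z$ ($r{\left(z \right)} = 16 \left(-51 + z\right) = -816 + 16 z$)
$4766 + r{\left(u{\left(-1,-3 \right)} \right)} = 4766 + \left(-816 + 16 \left(-1\right)\right) = 4766 - 832 = 3934$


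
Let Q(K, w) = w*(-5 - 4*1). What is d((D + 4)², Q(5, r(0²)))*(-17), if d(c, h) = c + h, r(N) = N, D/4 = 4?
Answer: -6800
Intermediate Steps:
D = 16 (D = 4*4 = 16)
Q(K, w) = -9*w (Q(K, w) = w*(-5 - 4) = w*(-9) = -9*w)
d((D + 4)², Q(5, r(0²)))*(-17) = ((16 + 4)² - 9*0²)*(-17) = (20² - 9*0)*(-17) = (400 + 0)*(-17) = 400*(-17) = -6800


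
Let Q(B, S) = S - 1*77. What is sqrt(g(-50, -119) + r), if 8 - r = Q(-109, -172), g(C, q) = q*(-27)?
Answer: sqrt(3470) ≈ 58.907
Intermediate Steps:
Q(B, S) = -77 + S (Q(B, S) = S - 77 = -77 + S)
g(C, q) = -27*q
r = 257 (r = 8 - (-77 - 172) = 8 - 1*(-249) = 8 + 249 = 257)
sqrt(g(-50, -119) + r) = sqrt(-27*(-119) + 257) = sqrt(3213 + 257) = sqrt(3470)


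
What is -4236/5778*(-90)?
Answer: 7060/107 ≈ 65.981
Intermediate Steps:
-4236/5778*(-90) = -4236*1/5778*(-90) = -706/963*(-90) = 7060/107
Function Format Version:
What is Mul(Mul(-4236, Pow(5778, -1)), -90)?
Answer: Rational(7060, 107) ≈ 65.981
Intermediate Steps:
Mul(Mul(-4236, Pow(5778, -1)), -90) = Mul(Mul(-4236, Rational(1, 5778)), -90) = Mul(Rational(-706, 963), -90) = Rational(7060, 107)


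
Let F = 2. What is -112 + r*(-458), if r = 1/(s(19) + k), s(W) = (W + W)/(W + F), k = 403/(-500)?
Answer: -5989144/10537 ≈ -568.39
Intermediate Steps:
k = -403/500 (k = 403*(-1/500) = -403/500 ≈ -0.80600)
s(W) = 2*W/(2 + W) (s(W) = (W + W)/(W + 2) = (2*W)/(2 + W) = 2*W/(2 + W))
r = 10500/10537 (r = 1/(2*19/(2 + 19) - 403/500) = 1/(2*19/21 - 403/500) = 1/(2*19*(1/21) - 403/500) = 1/(38/21 - 403/500) = 1/(10537/10500) = 10500/10537 ≈ 0.99649)
-112 + r*(-458) = -112 + (10500/10537)*(-458) = -112 - 4809000/10537 = -5989144/10537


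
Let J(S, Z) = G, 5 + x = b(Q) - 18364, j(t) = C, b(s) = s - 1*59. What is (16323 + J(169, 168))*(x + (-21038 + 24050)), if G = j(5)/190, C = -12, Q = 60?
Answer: -23812226724/95 ≈ -2.5065e+8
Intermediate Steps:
b(s) = -59 + s (b(s) = s - 59 = -59 + s)
j(t) = -12
x = -18368 (x = -5 + ((-59 + 60) - 18364) = -5 + (1 - 18364) = -5 - 18363 = -18368)
G = -6/95 (G = -12/190 = -12*1/190 = -6/95 ≈ -0.063158)
J(S, Z) = -6/95
(16323 + J(169, 168))*(x + (-21038 + 24050)) = (16323 - 6/95)*(-18368 + (-21038 + 24050)) = 1550679*(-18368 + 3012)/95 = (1550679/95)*(-15356) = -23812226724/95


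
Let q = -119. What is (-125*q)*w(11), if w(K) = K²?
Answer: 1799875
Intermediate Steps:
(-125*q)*w(11) = -125*(-119)*11² = 14875*121 = 1799875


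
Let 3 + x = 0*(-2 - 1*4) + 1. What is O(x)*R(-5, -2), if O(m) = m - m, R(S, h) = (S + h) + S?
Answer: 0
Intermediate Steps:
R(S, h) = h + 2*S
x = -2 (x = -3 + (0*(-2 - 1*4) + 1) = -3 + (0*(-2 - 4) + 1) = -3 + (0*(-6) + 1) = -3 + (0 + 1) = -3 + 1 = -2)
O(m) = 0
O(x)*R(-5, -2) = 0*(-2 + 2*(-5)) = 0*(-2 - 10) = 0*(-12) = 0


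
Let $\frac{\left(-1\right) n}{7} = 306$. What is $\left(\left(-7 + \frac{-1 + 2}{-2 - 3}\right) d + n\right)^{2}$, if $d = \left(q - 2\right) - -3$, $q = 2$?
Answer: $\frac{117029124}{25} \approx 4.6812 \cdot 10^{6}$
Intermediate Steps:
$d = 3$ ($d = \left(2 - 2\right) - -3 = \left(2 - 2\right) + 3 = 0 + 3 = 3$)
$n = -2142$ ($n = \left(-7\right) 306 = -2142$)
$\left(\left(-7 + \frac{-1 + 2}{-2 - 3}\right) d + n\right)^{2} = \left(\left(-7 + \frac{-1 + 2}{-2 - 3}\right) 3 - 2142\right)^{2} = \left(\left(-7 + 1 \frac{1}{-5}\right) 3 - 2142\right)^{2} = \left(\left(-7 + 1 \left(- \frac{1}{5}\right)\right) 3 - 2142\right)^{2} = \left(\left(-7 - \frac{1}{5}\right) 3 - 2142\right)^{2} = \left(\left(- \frac{36}{5}\right) 3 - 2142\right)^{2} = \left(- \frac{108}{5} - 2142\right)^{2} = \left(- \frac{10818}{5}\right)^{2} = \frac{117029124}{25}$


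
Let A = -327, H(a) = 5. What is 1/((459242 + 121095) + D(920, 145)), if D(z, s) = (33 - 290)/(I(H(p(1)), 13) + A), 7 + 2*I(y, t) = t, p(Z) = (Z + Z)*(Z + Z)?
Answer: 324/188029445 ≈ 1.7231e-6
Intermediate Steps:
p(Z) = 4*Z² (p(Z) = (2*Z)*(2*Z) = 4*Z²)
I(y, t) = -7/2 + t/2
D(z, s) = 257/324 (D(z, s) = (33 - 290)/((-7/2 + (½)*13) - 327) = -257/((-7/2 + 13/2) - 327) = -257/(3 - 327) = -257/(-324) = -257*(-1/324) = 257/324)
1/((459242 + 121095) + D(920, 145)) = 1/((459242 + 121095) + 257/324) = 1/(580337 + 257/324) = 1/(188029445/324) = 324/188029445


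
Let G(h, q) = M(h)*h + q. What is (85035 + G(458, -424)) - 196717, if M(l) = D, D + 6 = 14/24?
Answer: -687521/6 ≈ -1.1459e+5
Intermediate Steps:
D = -65/12 (D = -6 + 14/24 = -6 + 14*(1/24) = -6 + 7/12 = -65/12 ≈ -5.4167)
M(l) = -65/12
G(h, q) = q - 65*h/12 (G(h, q) = -65*h/12 + q = q - 65*h/12)
(85035 + G(458, -424)) - 196717 = (85035 + (-424 - 65/12*458)) - 196717 = (85035 + (-424 - 14885/6)) - 196717 = (85035 - 17429/6) - 196717 = 492781/6 - 196717 = -687521/6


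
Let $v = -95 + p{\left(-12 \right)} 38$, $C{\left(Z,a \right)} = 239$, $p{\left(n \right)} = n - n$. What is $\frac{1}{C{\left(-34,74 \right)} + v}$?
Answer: $\frac{1}{144} \approx 0.0069444$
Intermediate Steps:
$p{\left(n \right)} = 0$
$v = -95$ ($v = -95 + 0 \cdot 38 = -95 + 0 = -95$)
$\frac{1}{C{\left(-34,74 \right)} + v} = \frac{1}{239 - 95} = \frac{1}{144}$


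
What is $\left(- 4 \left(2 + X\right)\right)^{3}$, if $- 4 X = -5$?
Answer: $-2197$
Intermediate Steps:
$X = \frac{5}{4}$ ($X = \left(- \frac{1}{4}\right) \left(-5\right) = \frac{5}{4} \approx 1.25$)
$\left(- 4 \left(2 + X\right)\right)^{3} = \left(- 4 \left(2 + \frac{5}{4}\right)\right)^{3} = \left(\left(-4\right) \frac{13}{4}\right)^{3} = \left(-13\right)^{3} = -2197$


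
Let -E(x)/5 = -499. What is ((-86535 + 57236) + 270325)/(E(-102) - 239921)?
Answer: -40171/39571 ≈ -1.0152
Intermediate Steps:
E(x) = 2495 (E(x) = -5*(-499) = 2495)
((-86535 + 57236) + 270325)/(E(-102) - 239921) = ((-86535 + 57236) + 270325)/(2495 - 239921) = (-29299 + 270325)/(-237426) = 241026*(-1/237426) = -40171/39571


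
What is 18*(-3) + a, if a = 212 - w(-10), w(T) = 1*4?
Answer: 154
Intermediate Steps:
w(T) = 4
a = 208 (a = 212 - 1*4 = 212 - 4 = 208)
18*(-3) + a = 18*(-3) + 208 = -54 + 208 = 154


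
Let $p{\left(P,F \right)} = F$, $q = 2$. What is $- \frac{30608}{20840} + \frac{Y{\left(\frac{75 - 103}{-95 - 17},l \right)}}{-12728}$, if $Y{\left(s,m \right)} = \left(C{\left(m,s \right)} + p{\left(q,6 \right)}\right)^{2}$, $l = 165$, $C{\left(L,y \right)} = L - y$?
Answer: $- \frac{1994361093}{530503040} \approx -3.7594$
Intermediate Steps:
$Y{\left(s,m \right)} = \left(6 + m - s\right)^{2}$ ($Y{\left(s,m \right)} = \left(\left(m - s\right) + 6\right)^{2} = \left(6 + m - s\right)^{2}$)
$- \frac{30608}{20840} + \frac{Y{\left(\frac{75 - 103}{-95 - 17},l \right)}}{-12728} = - \frac{30608}{20840} + \frac{\left(6 + 165 - \frac{75 - 103}{-95 - 17}\right)^{2}}{-12728} = \left(-30608\right) \frac{1}{20840} + \left(6 + 165 - - \frac{28}{-112}\right)^{2} \left(- \frac{1}{12728}\right) = - \frac{3826}{2605} + \left(6 + 165 - \left(-28\right) \left(- \frac{1}{112}\right)\right)^{2} \left(- \frac{1}{12728}\right) = - \frac{3826}{2605} + \left(6 + 165 - \frac{1}{4}\right)^{2} \left(- \frac{1}{12728}\right) = - \frac{3826}{2605} + \left(\frac{683}{4}\right)^{2} \left(- \frac{1}{12728}\right) = - \frac{3826}{2605} + \frac{466489}{16} \left(- \frac{1}{12728}\right) = - \frac{3826}{2605} - \frac{466489}{203648} = - \frac{1994361093}{530503040}$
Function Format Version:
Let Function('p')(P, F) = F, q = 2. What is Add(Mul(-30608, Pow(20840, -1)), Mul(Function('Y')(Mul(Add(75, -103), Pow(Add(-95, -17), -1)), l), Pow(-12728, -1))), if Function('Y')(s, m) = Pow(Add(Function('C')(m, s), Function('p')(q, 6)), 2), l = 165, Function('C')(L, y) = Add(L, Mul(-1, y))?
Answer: Rational(-1994361093, 530503040) ≈ -3.7594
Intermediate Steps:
Function('Y')(s, m) = Pow(Add(6, m, Mul(-1, s)), 2) (Function('Y')(s, m) = Pow(Add(Add(m, Mul(-1, s)), 6), 2) = Pow(Add(6, m, Mul(-1, s)), 2))
Add(Mul(-30608, Pow(20840, -1)), Mul(Function('Y')(Mul(Add(75, -103), Pow(Add(-95, -17), -1)), l), Pow(-12728, -1))) = Add(Mul(-30608, Pow(20840, -1)), Mul(Pow(Add(6, 165, Mul(-1, Mul(Add(75, -103), Pow(Add(-95, -17), -1)))), 2), Pow(-12728, -1))) = Add(Mul(-30608, Rational(1, 20840)), Mul(Pow(Add(6, 165, Mul(-1, Mul(-28, Pow(-112, -1)))), 2), Rational(-1, 12728))) = Add(Rational(-3826, 2605), Mul(Pow(Add(6, 165, Mul(-1, Mul(-28, Rational(-1, 112)))), 2), Rational(-1, 12728))) = Add(Rational(-3826, 2605), Mul(Pow(Add(6, 165, Mul(-1, Rational(1, 4))), 2), Rational(-1, 12728))) = Add(Rational(-3826, 2605), Mul(Pow(Add(6, 165, Rational(-1, 4)), 2), Rational(-1, 12728))) = Add(Rational(-3826, 2605), Mul(Pow(Rational(683, 4), 2), Rational(-1, 12728))) = Add(Rational(-3826, 2605), Mul(Rational(466489, 16), Rational(-1, 12728))) = Add(Rational(-3826, 2605), Rational(-466489, 203648)) = Rational(-1994361093, 530503040)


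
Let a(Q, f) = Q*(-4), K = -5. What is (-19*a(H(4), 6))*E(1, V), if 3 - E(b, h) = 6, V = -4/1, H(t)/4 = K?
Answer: 4560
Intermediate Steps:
H(t) = -20 (H(t) = 4*(-5) = -20)
V = -4 (V = -4*1 = -4)
E(b, h) = -3 (E(b, h) = 3 - 1*6 = 3 - 6 = -3)
a(Q, f) = -4*Q
(-19*a(H(4), 6))*E(1, V) = -(-76)*(-20)*(-3) = -19*80*(-3) = -1520*(-3) = 4560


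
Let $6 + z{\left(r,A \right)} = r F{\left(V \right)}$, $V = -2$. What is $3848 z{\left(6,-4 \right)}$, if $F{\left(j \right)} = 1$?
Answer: $0$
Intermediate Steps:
$z{\left(r,A \right)} = -6 + r$ ($z{\left(r,A \right)} = -6 + r 1 = -6 + r$)
$3848 z{\left(6,-4 \right)} = 3848 \left(-6 + 6\right) = 3848 \cdot 0 = 0$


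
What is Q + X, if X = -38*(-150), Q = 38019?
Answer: 43719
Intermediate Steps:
X = 5700
Q + X = 38019 + 5700 = 43719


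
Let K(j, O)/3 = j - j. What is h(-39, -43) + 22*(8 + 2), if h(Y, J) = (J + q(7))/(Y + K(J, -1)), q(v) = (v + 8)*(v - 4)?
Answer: 8578/39 ≈ 219.95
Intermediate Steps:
K(j, O) = 0 (K(j, O) = 3*(j - j) = 3*0 = 0)
q(v) = (-4 + v)*(8 + v) (q(v) = (8 + v)*(-4 + v) = (-4 + v)*(8 + v))
h(Y, J) = (45 + J)/Y (h(Y, J) = (J + (-32 + 7² + 4*7))/(Y + 0) = (J + (-32 + 49 + 28))/Y = (J + 45)/Y = (45 + J)/Y)
h(-39, -43) + 22*(8 + 2) = (45 - 43)/(-39) + 22*(8 + 2) = -1/39*2 + 22*10 = -2/39 + 220 = 8578/39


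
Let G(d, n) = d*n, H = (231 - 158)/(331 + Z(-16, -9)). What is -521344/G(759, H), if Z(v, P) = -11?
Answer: -166830080/55407 ≈ -3011.0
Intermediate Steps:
H = 73/320 (H = (231 - 158)/(331 - 11) = 73/320 ≈ 0.22813)
-521344/G(759, H) = -521344/(759*(73/320)) = -521344/55407/320 = -521344*320/55407 = -166830080/55407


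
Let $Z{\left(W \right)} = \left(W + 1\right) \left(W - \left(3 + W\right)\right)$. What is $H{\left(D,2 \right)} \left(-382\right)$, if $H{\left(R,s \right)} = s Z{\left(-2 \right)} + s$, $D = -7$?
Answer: $-3056$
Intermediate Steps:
$Z{\left(W \right)} = -3 - 3 W$ ($Z{\left(W \right)} = \left(1 + W\right) \left(-3\right) = -3 - 3 W$)
$H{\left(R,s \right)} = 4 s$ ($H{\left(R,s \right)} = s \left(-3 - -6\right) + s = s \left(-3 + 6\right) + s = s 3 + s = 3 s + s = 4 s$)
$H{\left(D,2 \right)} \left(-382\right) = 4 \cdot 2 \left(-382\right) = 8 \left(-382\right) = -3056$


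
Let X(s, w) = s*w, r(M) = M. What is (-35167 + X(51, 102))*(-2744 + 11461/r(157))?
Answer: 80036515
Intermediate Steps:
(-35167 + X(51, 102))*(-2744 + 11461/r(157)) = (-35167 + 51*102)*(-2744 + 11461/157) = (-35167 + 5202)*(-2744 + 11461*(1/157)) = -29965*(-2744 + 73) = -29965*(-2671) = 80036515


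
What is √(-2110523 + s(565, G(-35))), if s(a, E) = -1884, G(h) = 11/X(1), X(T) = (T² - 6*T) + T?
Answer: I*√2112407 ≈ 1453.4*I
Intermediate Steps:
X(T) = T² - 5*T
G(h) = -11/4 (G(h) = 11/((1*(-5 + 1))) = 11/((1*(-4))) = 11/(-4) = 11*(-¼) = -11/4)
√(-2110523 + s(565, G(-35))) = √(-2110523 - 1884) = √(-2112407) = I*√2112407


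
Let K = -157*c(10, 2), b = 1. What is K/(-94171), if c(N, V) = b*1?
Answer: 157/94171 ≈ 0.0016672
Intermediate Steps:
c(N, V) = 1 (c(N, V) = 1*1 = 1)
K = -157 (K = -157*1 = -157)
K/(-94171) = -157/(-94171) = -157*(-1/94171) = 157/94171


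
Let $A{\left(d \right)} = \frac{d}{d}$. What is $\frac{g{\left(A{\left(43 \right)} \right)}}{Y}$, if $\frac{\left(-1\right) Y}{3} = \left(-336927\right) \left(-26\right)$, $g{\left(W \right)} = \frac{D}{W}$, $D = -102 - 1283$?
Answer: $\frac{1385}{26280306} \approx 5.2701 \cdot 10^{-5}$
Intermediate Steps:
$D = -1385$ ($D = -102 - 1283 = -1385$)
$A{\left(d \right)} = 1$
$g{\left(W \right)} = - \frac{1385}{W}$
$Y = -26280306$ ($Y = - 3 \left(\left(-336927\right) \left(-26\right)\right) = \left(-3\right) 8760102 = -26280306$)
$\frac{g{\left(A{\left(43 \right)} \right)}}{Y} = \frac{\left(-1385\right) 1^{-1}}{-26280306} = \left(-1385\right) 1 \left(- \frac{1}{26280306}\right) = \left(-1385\right) \left(- \frac{1}{26280306}\right) = \frac{1385}{26280306}$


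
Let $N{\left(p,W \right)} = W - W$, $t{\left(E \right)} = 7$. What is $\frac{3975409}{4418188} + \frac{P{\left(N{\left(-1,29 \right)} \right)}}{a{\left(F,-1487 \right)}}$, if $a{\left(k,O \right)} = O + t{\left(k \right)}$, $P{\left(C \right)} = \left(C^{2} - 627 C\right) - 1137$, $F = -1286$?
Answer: $\frac{2726771269}{1634729560} \approx 1.668$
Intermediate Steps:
$N{\left(p,W \right)} = 0$
$P{\left(C \right)} = -1137 + C^{2} - 627 C$
$a{\left(k,O \right)} = 7 + O$ ($a{\left(k,O \right)} = O + 7 = 7 + O$)
$\frac{3975409}{4418188} + \frac{P{\left(N{\left(-1,29 \right)} \right)}}{a{\left(F,-1487 \right)}} = \frac{3975409}{4418188} + \frac{-1137 + 0^{2} - 0}{7 - 1487} = 3975409 \cdot \frac{1}{4418188} + \frac{-1137 + 0 + 0}{-1480} = \frac{3975409}{4418188} - - \frac{1137}{1480} = \frac{3975409}{4418188} + \frac{1137}{1480} = \frac{2726771269}{1634729560}$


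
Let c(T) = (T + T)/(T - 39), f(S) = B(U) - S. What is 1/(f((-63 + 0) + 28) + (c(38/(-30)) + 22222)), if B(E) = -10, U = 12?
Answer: 302/6718613 ≈ 4.4950e-5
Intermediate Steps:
f(S) = -10 - S
c(T) = 2*T/(-39 + T) (c(T) = (2*T)/(-39 + T) = 2*T/(-39 + T))
1/(f((-63 + 0) + 28) + (c(38/(-30)) + 22222)) = 1/((-10 - ((-63 + 0) + 28)) + (2*(38/(-30))/(-39 + 38/(-30)) + 22222)) = 1/((-10 - (-63 + 28)) + (2*(38*(-1/30))/(-39 + 38*(-1/30)) + 22222)) = 1/((-10 - 1*(-35)) + (2*(-19/15)/(-39 - 19/15) + 22222)) = 1/((-10 + 35) + (2*(-19/15)/(-604/15) + 22222)) = 1/(25 + (2*(-19/15)*(-15/604) + 22222)) = 1/(25 + (19/302 + 22222)) = 1/(25 + 6711063/302) = 1/(6718613/302) = 302/6718613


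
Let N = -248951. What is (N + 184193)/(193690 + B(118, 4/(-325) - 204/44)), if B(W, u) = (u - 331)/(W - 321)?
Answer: -23498249775/70283437597 ≈ -0.33434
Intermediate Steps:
B(W, u) = (-331 + u)/(-321 + W)
(N + 184193)/(193690 + B(118, 4/(-325) - 204/44)) = (-248951 + 184193)/(193690 + (-331 + (4/(-325) - 204/44))/(-321 + 118)) = -64758/(193690 + (-331 + (4*(-1/325) - 204*1/44))/(-203)) = -64758/(193690 - (-331 + (-4/325 - 51/11))/203) = -64758/(193690 - (-331 - 16619/3575)/203) = -64758/(193690 - 1/203*(-1199944/3575)) = -64758/(193690 + 1199944/725725) = -64758/140566875194/725725 = -64758*725725/140566875194 = -23498249775/70283437597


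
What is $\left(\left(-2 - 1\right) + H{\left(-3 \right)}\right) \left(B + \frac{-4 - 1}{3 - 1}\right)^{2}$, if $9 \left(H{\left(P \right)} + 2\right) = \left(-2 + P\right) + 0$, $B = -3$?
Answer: $- \frac{3025}{18} \approx -168.06$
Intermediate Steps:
$H{\left(P \right)} = - \frac{20}{9} + \frac{P}{9}$ ($H{\left(P \right)} = -2 + \frac{\left(-2 + P\right) + 0}{9} = -2 + \frac{-2 + P}{9} = -2 + \left(- \frac{2}{9} + \frac{P}{9}\right) = - \frac{20}{9} + \frac{P}{9}$)
$\left(\left(-2 - 1\right) + H{\left(-3 \right)}\right) \left(B + \frac{-4 - 1}{3 - 1}\right)^{2} = \left(\left(-2 - 1\right) + \left(- \frac{20}{9} + \frac{1}{9} \left(-3\right)\right)\right) \left(-3 + \frac{-4 - 1}{3 - 1}\right)^{2} = \left(\left(-2 - 1\right) - \frac{23}{9}\right) \left(-3 - \frac{5}{2}\right)^{2} = \left(-3 - \frac{23}{9}\right) \left(-3 - \frac{5}{2}\right)^{2} = - \frac{50 \left(-3 - \frac{5}{2}\right)^{2}}{9} = - \frac{50 \left(- \frac{11}{2}\right)^{2}}{9} = \left(- \frac{50}{9}\right) \frac{121}{4} = - \frac{3025}{18}$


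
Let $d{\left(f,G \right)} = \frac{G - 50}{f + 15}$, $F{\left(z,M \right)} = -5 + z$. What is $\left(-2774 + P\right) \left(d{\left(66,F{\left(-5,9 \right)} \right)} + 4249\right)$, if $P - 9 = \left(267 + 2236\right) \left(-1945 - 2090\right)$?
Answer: $- \frac{1158772146110}{27} \approx -4.2917 \cdot 10^{10}$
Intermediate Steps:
$d{\left(f,G \right)} = \frac{-50 + G}{15 + f}$
$P = -10099596$ ($P = 9 + \left(267 + 2236\right) \left(-1945 - 2090\right) = 9 + 2503 \left(-4035\right) = 9 - 10099605 = -10099596$)
$\left(-2774 + P\right) \left(d{\left(66,F{\left(-5,9 \right)} \right)} + 4249\right) = \left(-2774 - 10099596\right) \left(\frac{-50 - 10}{15 + 66} + 4249\right) = - 10102370 \left(\frac{-50 - 10}{81} + 4249\right) = - 10102370 \left(\frac{1}{81} \left(-60\right) + 4249\right) = - 10102370 \left(- \frac{20}{27} + 4249\right) = \left(-10102370\right) \frac{114703}{27} = - \frac{1158772146110}{27}$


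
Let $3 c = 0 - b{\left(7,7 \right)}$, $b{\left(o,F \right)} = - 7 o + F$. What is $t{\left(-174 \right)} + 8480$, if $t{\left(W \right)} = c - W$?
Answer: $8668$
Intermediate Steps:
$b{\left(o,F \right)} = F - 7 o$
$c = 14$ ($c = \frac{0 - \left(7 - 49\right)}{3} = \frac{0 - -42}{3} = \frac{0 + 42}{3} = \frac{1}{3} \cdot 42 = 14$)
$t{\left(W \right)} = 14 - W$
$t{\left(-174 \right)} + 8480 = \left(14 - -174\right) + 8480 = \left(14 + 174\right) + 8480 = 188 + 8480 = 8668$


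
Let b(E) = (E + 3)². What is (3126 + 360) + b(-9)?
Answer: 3522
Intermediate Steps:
b(E) = (3 + E)²
(3126 + 360) + b(-9) = (3126 + 360) + (3 - 9)² = 3486 + (-6)² = 3486 + 36 = 3522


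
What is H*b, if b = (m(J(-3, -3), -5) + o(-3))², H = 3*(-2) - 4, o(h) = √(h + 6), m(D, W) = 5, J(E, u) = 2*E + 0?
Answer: -280 - 100*√3 ≈ -453.21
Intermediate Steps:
J(E, u) = 2*E
o(h) = √(6 + h)
H = -10 (H = -6 - 4 = -10)
b = (5 + √3)² (b = (5 + √(6 - 3))² = (5 + √3)² ≈ 45.320)
H*b = -10*(5 + √3)²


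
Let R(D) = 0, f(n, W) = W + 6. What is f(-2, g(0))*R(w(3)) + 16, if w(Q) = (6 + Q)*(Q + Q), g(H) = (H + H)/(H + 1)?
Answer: 16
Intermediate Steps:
g(H) = 2*H/(1 + H) (g(H) = (2*H)/(1 + H) = 2*H/(1 + H))
w(Q) = 2*Q*(6 + Q) (w(Q) = (6 + Q)*(2*Q) = 2*Q*(6 + Q))
f(n, W) = 6 + W
f(-2, g(0))*R(w(3)) + 16 = (6 + 2*0/(1 + 0))*0 + 16 = (6 + 2*0/1)*0 + 16 = (6 + 2*0*1)*0 + 16 = (6 + 0)*0 + 16 = 6*0 + 16 = 0 + 16 = 16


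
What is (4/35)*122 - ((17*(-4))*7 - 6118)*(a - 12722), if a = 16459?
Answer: 862462718/35 ≈ 2.4642e+7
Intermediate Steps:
(4/35)*122 - ((17*(-4))*7 - 6118)*(a - 12722) = (4/35)*122 - ((17*(-4))*7 - 6118)*(16459 - 12722) = (4*(1/35))*122 - (-68*7 - 6118)*3737 = (4/35)*122 - (-476 - 6118)*3737 = 488/35 - (-6594)*3737 = 488/35 - 1*(-24641778) = 488/35 + 24641778 = 862462718/35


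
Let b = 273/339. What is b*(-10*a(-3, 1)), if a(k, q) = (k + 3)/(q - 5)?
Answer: 0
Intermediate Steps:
a(k, q) = (3 + k)/(-5 + q)
b = 91/113 (b = 273*(1/339) = 91/113 ≈ 0.80531)
b*(-10*a(-3, 1)) = 91*(-10*(3 - 3)/(-5 + 1))/113 = 91*(-10*0/(-4))/113 = 91*(-(-5)*0/2)/113 = 91*(-10*0)/113 = (91/113)*0 = 0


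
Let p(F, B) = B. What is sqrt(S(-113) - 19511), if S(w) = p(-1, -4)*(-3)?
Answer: I*sqrt(19499) ≈ 139.64*I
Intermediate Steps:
S(w) = 12 (S(w) = -4*(-3) = 12)
sqrt(S(-113) - 19511) = sqrt(12 - 19511) = sqrt(-19499) = I*sqrt(19499)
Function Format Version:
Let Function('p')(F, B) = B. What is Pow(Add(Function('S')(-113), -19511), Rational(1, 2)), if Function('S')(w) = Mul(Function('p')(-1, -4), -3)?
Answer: Mul(I, Pow(19499, Rational(1, 2))) ≈ Mul(139.64, I)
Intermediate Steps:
Function('S')(w) = 12 (Function('S')(w) = Mul(-4, -3) = 12)
Pow(Add(Function('S')(-113), -19511), Rational(1, 2)) = Pow(Add(12, -19511), Rational(1, 2)) = Pow(-19499, Rational(1, 2)) = Mul(I, Pow(19499, Rational(1, 2)))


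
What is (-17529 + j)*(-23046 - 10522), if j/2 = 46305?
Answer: -2520319008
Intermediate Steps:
j = 92610 (j = 2*46305 = 92610)
(-17529 + j)*(-23046 - 10522) = (-17529 + 92610)*(-23046 - 10522) = 75081*(-33568) = -2520319008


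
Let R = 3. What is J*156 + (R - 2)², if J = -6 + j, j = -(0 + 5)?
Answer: -1715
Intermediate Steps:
j = -5 (j = -1*5 = -5)
J = -11 (J = -6 - 5 = -11)
J*156 + (R - 2)² = -11*156 + (3 - 2)² = -1716 + 1² = -1716 + 1 = -1715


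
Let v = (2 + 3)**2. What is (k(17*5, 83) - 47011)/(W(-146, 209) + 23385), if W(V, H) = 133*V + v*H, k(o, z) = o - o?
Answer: -47011/9192 ≈ -5.1143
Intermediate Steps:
v = 25 (v = 5**2 = 25)
k(o, z) = 0
W(V, H) = 25*H + 133*V (W(V, H) = 133*V + 25*H = 25*H + 133*V)
(k(17*5, 83) - 47011)/(W(-146, 209) + 23385) = (0 - 47011)/((25*209 + 133*(-146)) + 23385) = -47011/((5225 - 19418) + 23385) = -47011/(-14193 + 23385) = -47011/9192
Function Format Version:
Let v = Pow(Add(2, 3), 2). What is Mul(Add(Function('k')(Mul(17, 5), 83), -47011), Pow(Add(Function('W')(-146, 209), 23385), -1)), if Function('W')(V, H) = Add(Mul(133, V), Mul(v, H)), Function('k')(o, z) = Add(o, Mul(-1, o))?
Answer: Rational(-47011, 9192) ≈ -5.1143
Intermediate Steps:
v = 25 (v = Pow(5, 2) = 25)
Function('k')(o, z) = 0
Function('W')(V, H) = Add(Mul(25, H), Mul(133, V)) (Function('W')(V, H) = Add(Mul(133, V), Mul(25, H)) = Add(Mul(25, H), Mul(133, V)))
Mul(Add(Function('k')(Mul(17, 5), 83), -47011), Pow(Add(Function('W')(-146, 209), 23385), -1)) = Mul(Add(0, -47011), Pow(Add(Add(Mul(25, 209), Mul(133, -146)), 23385), -1)) = Mul(-47011, Pow(Add(Add(5225, -19418), 23385), -1)) = Mul(-47011, Pow(Add(-14193, 23385), -1)) = Mul(-47011, Pow(9192, -1)) = Mul(-47011, Rational(1, 9192)) = Rational(-47011, 9192)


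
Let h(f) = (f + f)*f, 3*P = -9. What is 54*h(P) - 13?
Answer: 959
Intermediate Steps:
P = -3 (P = (⅓)*(-9) = -3)
h(f) = 2*f² (h(f) = (2*f)*f = 2*f²)
54*h(P) - 13 = 54*(2*(-3)²) - 13 = 54*(2*9) - 13 = 54*18 - 13 = 972 - 13 = 959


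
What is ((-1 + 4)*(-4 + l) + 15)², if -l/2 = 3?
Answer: 225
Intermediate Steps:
l = -6 (l = -2*3 = -6)
((-1 + 4)*(-4 + l) + 15)² = ((-1 + 4)*(-4 - 6) + 15)² = (3*(-10) + 15)² = (-30 + 15)² = (-15)² = 225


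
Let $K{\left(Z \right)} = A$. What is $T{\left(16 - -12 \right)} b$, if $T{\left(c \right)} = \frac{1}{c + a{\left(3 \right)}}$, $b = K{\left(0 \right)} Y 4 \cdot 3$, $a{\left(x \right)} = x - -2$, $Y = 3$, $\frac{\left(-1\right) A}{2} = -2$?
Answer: $\frac{48}{11} \approx 4.3636$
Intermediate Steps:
$A = 4$ ($A = \left(-2\right) \left(-2\right) = 4$)
$K{\left(Z \right)} = 4$
$a{\left(x \right)} = 2 + x$ ($a{\left(x \right)} = x + 2 = 2 + x$)
$b = 144$ ($b = 4 \cdot 3 \cdot 4 \cdot 3 = 12 \cdot 12 = 144$)
$T{\left(c \right)} = \frac{1}{5 + c}$ ($T{\left(c \right)} = \frac{1}{c + \left(2 + 3\right)} = \frac{1}{c + 5} = \frac{1}{5 + c}$)
$T{\left(16 - -12 \right)} b = \frac{1}{5 + \left(16 - -12\right)} 144 = \frac{1}{5 + \left(16 + 12\right)} 144 = \frac{1}{5 + 28} \cdot 144 = \frac{1}{33} \cdot 144 = \frac{48}{11}$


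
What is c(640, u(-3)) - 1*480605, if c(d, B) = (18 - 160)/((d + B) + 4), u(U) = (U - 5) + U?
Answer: -304223107/633 ≈ -4.8061e+5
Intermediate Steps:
u(U) = -5 + 2*U (u(U) = (-5 + U) + U = -5 + 2*U)
c(d, B) = -142/(4 + B + d) (c(d, B) = -142/((B + d) + 4) = -142/(4 + B + d))
c(640, u(-3)) - 1*480605 = -142/(4 + (-5 + 2*(-3)) + 640) - 1*480605 = -142/(4 + (-5 - 6) + 640) - 480605 = -142/(4 - 11 + 640) - 480605 = -142/633 - 480605 = -304223107/633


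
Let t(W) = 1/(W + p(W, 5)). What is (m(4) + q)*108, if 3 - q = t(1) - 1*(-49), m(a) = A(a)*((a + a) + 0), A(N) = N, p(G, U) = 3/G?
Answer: -1539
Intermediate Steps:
t(W) = 1/(W + 3/W)
m(a) = 2*a² (m(a) = a*((a + a) + 0) = a*(2*a + 0) = a*(2*a) = 2*a²)
q = -185/4 (q = 3 - (1/(3 + 1²) - 1*(-49)) = 3 - (1/(3 + 1) + 49) = 3 - (1/4 + 49) = 3 - (1*(¼) + 49) = 3 - (¼ + 49) = 3 - 1*197/4 = 3 - 197/4 = -185/4 ≈ -46.250)
(m(4) + q)*108 = (2*4² - 185/4)*108 = (2*16 - 185/4)*108 = (32 - 185/4)*108 = -57/4*108 = -1539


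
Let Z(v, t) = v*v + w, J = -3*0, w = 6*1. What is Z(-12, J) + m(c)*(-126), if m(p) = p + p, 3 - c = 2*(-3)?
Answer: -2118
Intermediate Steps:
c = 9 (c = 3 - 2*(-3) = 3 - 1*(-6) = 3 + 6 = 9)
m(p) = 2*p
w = 6
J = 0
Z(v, t) = 6 + v² (Z(v, t) = v*v + 6 = v² + 6 = 6 + v²)
Z(-12, J) + m(c)*(-126) = (6 + (-12)²) + (2*9)*(-126) = (6 + 144) + 18*(-126) = 150 - 2268 = -2118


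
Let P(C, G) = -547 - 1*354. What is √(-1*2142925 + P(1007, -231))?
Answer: I*√2143826 ≈ 1464.2*I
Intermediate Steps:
P(C, G) = -901 (P(C, G) = -547 - 354 = -901)
√(-1*2142925 + P(1007, -231)) = √(-1*2142925 - 901) = √(-2142925 - 901) = √(-2143826) = I*√2143826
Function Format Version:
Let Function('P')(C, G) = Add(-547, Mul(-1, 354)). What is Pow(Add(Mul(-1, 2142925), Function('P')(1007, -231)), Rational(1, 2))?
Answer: Mul(I, Pow(2143826, Rational(1, 2))) ≈ Mul(1464.2, I)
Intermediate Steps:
Function('P')(C, G) = -901 (Function('P')(C, G) = Add(-547, -354) = -901)
Pow(Add(Mul(-1, 2142925), Function('P')(1007, -231)), Rational(1, 2)) = Pow(Add(Mul(-1, 2142925), -901), Rational(1, 2)) = Pow(Add(-2142925, -901), Rational(1, 2)) = Pow(-2143826, Rational(1, 2)) = Mul(I, Pow(2143826, Rational(1, 2)))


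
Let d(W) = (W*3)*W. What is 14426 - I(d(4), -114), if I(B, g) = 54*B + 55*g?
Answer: 18104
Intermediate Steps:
d(W) = 3*W² (d(W) = (3*W)*W = 3*W²)
14426 - I(d(4), -114) = 14426 - (54*(3*4²) + 55*(-114)) = 14426 - (54*(3*16) - 6270) = 14426 - (54*48 - 6270) = 14426 - (2592 - 6270) = 14426 - 1*(-3678) = 14426 + 3678 = 18104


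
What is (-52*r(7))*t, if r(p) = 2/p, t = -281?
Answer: 29224/7 ≈ 4174.9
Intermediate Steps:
(-52*r(7))*t = -104/7*(-281) = 29224/7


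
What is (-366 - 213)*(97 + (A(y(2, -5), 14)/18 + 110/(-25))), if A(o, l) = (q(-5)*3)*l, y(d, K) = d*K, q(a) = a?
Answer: -234302/5 ≈ -46860.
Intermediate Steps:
y(d, K) = K*d
A(o, l) = -15*l (A(o, l) = (-5*3)*l = -15*l)
(-366 - 213)*(97 + (A(y(2, -5), 14)/18 + 110/(-25))) = (-366 - 213)*(97 + (-15*14/18 + 110/(-25))) = -579*(97 + (-210*1/18 + 110*(-1/25))) = -579*(97 + (-35/3 - 22/5)) = -579*(97 - 241/15) = -579*1214/15 = -234302/5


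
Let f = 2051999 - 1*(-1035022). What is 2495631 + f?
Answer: 5582652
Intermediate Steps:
f = 3087021 (f = 2051999 + 1035022 = 3087021)
2495631 + f = 2495631 + 3087021 = 5582652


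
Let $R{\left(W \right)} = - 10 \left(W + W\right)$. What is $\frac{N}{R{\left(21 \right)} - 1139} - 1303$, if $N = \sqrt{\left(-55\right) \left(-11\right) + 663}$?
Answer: $-1303 - \frac{2 \sqrt{317}}{1559} \approx -1303.0$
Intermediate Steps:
$R{\left(W \right)} = - 20 W$ ($R{\left(W \right)} = - 10 \cdot 2 W = - 20 W$)
$N = 2 \sqrt{317}$ ($N = \sqrt{605 + 663} = \sqrt{1268} = 2 \sqrt{317} \approx 35.609$)
$\frac{N}{R{\left(21 \right)} - 1139} - 1303 = \frac{2 \sqrt{317}}{\left(-20\right) 21 - 1139} - 1303 = \frac{2 \sqrt{317}}{-420 - 1139} - 1303 = \frac{2 \sqrt{317}}{-1559} - 1303 = 2 \sqrt{317} \left(- \frac{1}{1559}\right) - 1303 = - \frac{2 \sqrt{317}}{1559} - 1303 = -1303 - \frac{2 \sqrt{317}}{1559}$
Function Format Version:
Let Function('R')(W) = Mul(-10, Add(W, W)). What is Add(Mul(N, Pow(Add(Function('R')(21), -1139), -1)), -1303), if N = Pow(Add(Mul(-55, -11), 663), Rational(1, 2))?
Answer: Add(-1303, Mul(Rational(-2, 1559), Pow(317, Rational(1, 2)))) ≈ -1303.0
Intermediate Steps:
Function('R')(W) = Mul(-20, W) (Function('R')(W) = Mul(-10, Mul(2, W)) = Mul(-20, W))
N = Mul(2, Pow(317, Rational(1, 2))) (N = Pow(Add(605, 663), Rational(1, 2)) = Pow(1268, Rational(1, 2)) = Mul(2, Pow(317, Rational(1, 2))) ≈ 35.609)
Add(Mul(N, Pow(Add(Function('R')(21), -1139), -1)), -1303) = Add(Mul(Mul(2, Pow(317, Rational(1, 2))), Pow(Add(Mul(-20, 21), -1139), -1)), -1303) = Add(Mul(Mul(2, Pow(317, Rational(1, 2))), Pow(Add(-420, -1139), -1)), -1303) = Add(Mul(Mul(2, Pow(317, Rational(1, 2))), Pow(-1559, -1)), -1303) = Add(Mul(Mul(2, Pow(317, Rational(1, 2))), Rational(-1, 1559)), -1303) = Add(Mul(Rational(-2, 1559), Pow(317, Rational(1, 2))), -1303) = Add(-1303, Mul(Rational(-2, 1559), Pow(317, Rational(1, 2))))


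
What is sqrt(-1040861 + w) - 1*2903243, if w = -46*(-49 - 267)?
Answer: -2903243 + 5*I*sqrt(41053) ≈ -2.9032e+6 + 1013.1*I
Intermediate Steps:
w = 14536 (w = -46*(-316) = 14536)
sqrt(-1040861 + w) - 1*2903243 = sqrt(-1040861 + 14536) - 1*2903243 = sqrt(-1026325) - 2903243 = 5*I*sqrt(41053) - 2903243 = -2903243 + 5*I*sqrt(41053)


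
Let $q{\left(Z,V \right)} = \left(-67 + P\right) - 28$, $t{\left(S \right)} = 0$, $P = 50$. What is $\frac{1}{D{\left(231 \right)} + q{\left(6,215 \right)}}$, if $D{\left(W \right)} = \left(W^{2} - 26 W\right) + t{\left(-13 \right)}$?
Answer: $\frac{1}{47310} \approx 2.1137 \cdot 10^{-5}$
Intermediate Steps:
$q{\left(Z,V \right)} = -45$ ($q{\left(Z,V \right)} = \left(-67 + 50\right) - 28 = -17 - 28 = -45$)
$D{\left(W \right)} = W^{2} - 26 W$ ($D{\left(W \right)} = \left(W^{2} - 26 W\right) + 0 = W^{2} - 26 W$)
$\frac{1}{D{\left(231 \right)} + q{\left(6,215 \right)}} = \frac{1}{231 \left(-26 + 231\right) - 45} = \frac{1}{231 \cdot 205 - 45} = \frac{1}{47355 - 45} = \frac{1}{47310}$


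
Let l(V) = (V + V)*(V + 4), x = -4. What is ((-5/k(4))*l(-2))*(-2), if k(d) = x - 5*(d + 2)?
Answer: 40/17 ≈ 2.3529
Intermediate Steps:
l(V) = 2*V*(4 + V) (l(V) = (2*V)*(4 + V) = 2*V*(4 + V))
k(d) = -14 - 5*d (k(d) = -4 - 5*(d + 2) = -4 - 5*(2 + d) = -4 - (10 + 5*d) = -4 + (-10 - 5*d) = -14 - 5*d)
((-5/k(4))*l(-2))*(-2) = ((-5/(-14 - 5*4))*(2*(-2)*(4 - 2)))*(-2) = ((-5/(-14 - 20))*(2*(-2)*2))*(-2) = (-5/(-34)*(-8))*(-2) = (-5*(-1/34)*(-8))*(-2) = ((5/34)*(-8))*(-2) = -20/17*(-2) = 40/17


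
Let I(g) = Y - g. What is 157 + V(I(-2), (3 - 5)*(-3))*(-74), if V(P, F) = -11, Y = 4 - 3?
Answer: 971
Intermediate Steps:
Y = 1
I(g) = 1 - g
157 + V(I(-2), (3 - 5)*(-3))*(-74) = 157 - 11*(-74) = 157 + 814 = 971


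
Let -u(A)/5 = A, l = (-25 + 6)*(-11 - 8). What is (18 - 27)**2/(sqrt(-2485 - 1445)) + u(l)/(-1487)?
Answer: 1805/1487 - 27*I*sqrt(3930)/1310 ≈ 1.2139 - 1.2921*I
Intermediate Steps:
l = 361 (l = -19*(-19) = 361)
u(A) = -5*A
(18 - 27)**2/(sqrt(-2485 - 1445)) + u(l)/(-1487) = (18 - 27)**2/(sqrt(-2485 - 1445)) - 5*361/(-1487) = (-9)**2/(sqrt(-3930)) - 1805*(-1/1487) = 81/((I*sqrt(3930))) + 1805/1487 = 81*(-I*sqrt(3930)/3930) + 1805/1487 = -27*I*sqrt(3930)/1310 + 1805/1487 = 1805/1487 - 27*I*sqrt(3930)/1310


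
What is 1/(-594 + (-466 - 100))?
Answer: -1/1160 ≈ -0.00086207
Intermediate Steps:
1/(-594 + (-466 - 100)) = 1/(-594 - 566) = 1/(-1160) = -1/1160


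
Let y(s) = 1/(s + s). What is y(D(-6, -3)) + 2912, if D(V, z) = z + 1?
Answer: 11647/4 ≈ 2911.8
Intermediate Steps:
D(V, z) = 1 + z
y(s) = 1/(2*s)
y(D(-6, -3)) + 2912 = 1/(2*(1 - 3)) + 2912 = (1/2)/(-2) + 2912 = (1/2)*(-1/2) + 2912 = -1/4 + 2912 = 11647/4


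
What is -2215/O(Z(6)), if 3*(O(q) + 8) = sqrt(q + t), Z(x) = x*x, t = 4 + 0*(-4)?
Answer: 19935/67 + 6645*sqrt(10)/268 ≈ 375.95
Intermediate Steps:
t = 4 (t = 4 + 0 = 4)
Z(x) = x**2
O(q) = -8 + sqrt(4 + q)/3 (O(q) = -8 + sqrt(q + 4)/3 = -8 + sqrt(4 + q)/3)
-2215/O(Z(6)) = -2215/(-8 + sqrt(4 + 6**2)/3) = -2215/(-8 + sqrt(4 + 36)/3) = -2215/(-8 + sqrt(40)/3) = -2215/(-8 + (2*sqrt(10))/3) = -2215/(-8 + 2*sqrt(10)/3)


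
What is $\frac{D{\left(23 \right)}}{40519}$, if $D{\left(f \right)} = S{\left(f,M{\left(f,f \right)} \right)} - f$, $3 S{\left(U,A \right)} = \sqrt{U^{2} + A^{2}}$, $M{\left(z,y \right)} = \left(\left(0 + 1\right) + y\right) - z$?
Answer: $- \frac{23}{40519} + \frac{\sqrt{530}}{121557} \approx -0.00037824$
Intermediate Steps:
$M{\left(z,y \right)} = 1 + y - z$ ($M{\left(z,y \right)} = \left(1 + y\right) - z = 1 + y - z$)
$S{\left(U,A \right)} = \frac{\sqrt{A^{2} + U^{2}}}{3}$ ($S{\left(U,A \right)} = \frac{\sqrt{U^{2} + A^{2}}}{3} = \frac{\sqrt{A^{2} + U^{2}}}{3}$)
$D{\left(f \right)} = - f + \frac{\sqrt{1 + f^{2}}}{3}$ ($D{\left(f \right)} = \frac{\sqrt{\left(1 + f - f\right)^{2} + f^{2}}}{3} - f = \frac{\sqrt{1^{2} + f^{2}}}{3} - f = \frac{\sqrt{1 + f^{2}}}{3} - f = - f + \frac{\sqrt{1 + f^{2}}}{3}$)
$\frac{D{\left(23 \right)}}{40519} = \frac{\left(-1\right) 23 + \frac{\sqrt{1 + 23^{2}}}{3}}{40519} = \left(-23 + \frac{\sqrt{1 + 529}}{3}\right) \frac{1}{40519} = \left(-23 + \frac{\sqrt{530}}{3}\right) \frac{1}{40519} = - \frac{23}{40519} + \frac{\sqrt{530}}{121557}$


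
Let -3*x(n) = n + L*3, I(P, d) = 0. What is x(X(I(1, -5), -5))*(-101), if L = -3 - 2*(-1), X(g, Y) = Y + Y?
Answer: -1313/3 ≈ -437.67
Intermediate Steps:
X(g, Y) = 2*Y
L = -1 (L = -3 + 2 = -1)
x(n) = 1 - n/3 (x(n) = -(n - 1*3)/3 = -(n - 3)/3 = -(-3 + n)/3 = 1 - n/3)
x(X(I(1, -5), -5))*(-101) = (1 - 2*(-5)/3)*(-101) = (1 - 1/3*(-10))*(-101) = (1 + 10/3)*(-101) = (13/3)*(-101) = -1313/3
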